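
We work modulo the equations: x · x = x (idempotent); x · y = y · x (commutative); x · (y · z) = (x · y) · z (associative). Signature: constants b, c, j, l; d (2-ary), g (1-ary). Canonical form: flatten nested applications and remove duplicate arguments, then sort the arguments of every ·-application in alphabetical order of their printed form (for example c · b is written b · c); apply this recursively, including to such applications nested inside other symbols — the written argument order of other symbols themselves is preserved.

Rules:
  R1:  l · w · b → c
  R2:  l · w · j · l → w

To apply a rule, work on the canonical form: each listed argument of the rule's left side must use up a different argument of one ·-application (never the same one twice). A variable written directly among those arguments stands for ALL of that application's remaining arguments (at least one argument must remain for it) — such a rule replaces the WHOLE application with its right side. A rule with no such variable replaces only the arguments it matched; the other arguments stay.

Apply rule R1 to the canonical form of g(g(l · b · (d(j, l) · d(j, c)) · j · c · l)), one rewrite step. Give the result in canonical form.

Canonical form:  g(g(b · c · d(j, c) · d(j, l) · j · l))
R1 matches:  uses b, l;  w := c · d(j, c) · d(j, l) · j
The variable takes the whole remainder — replace the entire application.
Giving:  g(g(c))

Answer: g(g(c))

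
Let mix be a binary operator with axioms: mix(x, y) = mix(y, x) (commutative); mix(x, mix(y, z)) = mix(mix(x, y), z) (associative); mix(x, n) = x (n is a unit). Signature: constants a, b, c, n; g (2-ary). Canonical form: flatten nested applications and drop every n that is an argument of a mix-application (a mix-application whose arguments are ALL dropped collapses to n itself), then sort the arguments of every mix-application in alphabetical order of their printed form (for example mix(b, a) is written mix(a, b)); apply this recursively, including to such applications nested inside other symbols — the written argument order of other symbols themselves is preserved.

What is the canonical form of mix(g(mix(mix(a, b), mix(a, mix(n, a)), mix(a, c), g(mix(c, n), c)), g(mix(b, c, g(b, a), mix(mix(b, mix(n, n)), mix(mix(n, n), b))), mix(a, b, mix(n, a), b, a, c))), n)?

Inside:  g(mix(mix(a, b), mix(a, mix(n, a)), mix(a, c), g(mix(c, n), c)), g(mix(b, c, g(b, a), mix(mix(b, mix(n, n)), mix(mix(n, n), b))), mix(a, b, mix(n, a), b, a, c)))  →  g(mix(a, a, a, a, b, c, g(c, c)), g(mix(b, b, b, c, g(b, a)), mix(a, a, a, b, b, c)))
Drop the unit:  drop n
Sort:  g(mix(a, a, a, a, b, c, g(c, c)), g(mix(b, b, b, c, g(b, a)), mix(a, a, a, b, b, c)))

Answer: g(mix(a, a, a, a, b, c, g(c, c)), g(mix(b, b, b, c, g(b, a)), mix(a, a, a, b, b, c)))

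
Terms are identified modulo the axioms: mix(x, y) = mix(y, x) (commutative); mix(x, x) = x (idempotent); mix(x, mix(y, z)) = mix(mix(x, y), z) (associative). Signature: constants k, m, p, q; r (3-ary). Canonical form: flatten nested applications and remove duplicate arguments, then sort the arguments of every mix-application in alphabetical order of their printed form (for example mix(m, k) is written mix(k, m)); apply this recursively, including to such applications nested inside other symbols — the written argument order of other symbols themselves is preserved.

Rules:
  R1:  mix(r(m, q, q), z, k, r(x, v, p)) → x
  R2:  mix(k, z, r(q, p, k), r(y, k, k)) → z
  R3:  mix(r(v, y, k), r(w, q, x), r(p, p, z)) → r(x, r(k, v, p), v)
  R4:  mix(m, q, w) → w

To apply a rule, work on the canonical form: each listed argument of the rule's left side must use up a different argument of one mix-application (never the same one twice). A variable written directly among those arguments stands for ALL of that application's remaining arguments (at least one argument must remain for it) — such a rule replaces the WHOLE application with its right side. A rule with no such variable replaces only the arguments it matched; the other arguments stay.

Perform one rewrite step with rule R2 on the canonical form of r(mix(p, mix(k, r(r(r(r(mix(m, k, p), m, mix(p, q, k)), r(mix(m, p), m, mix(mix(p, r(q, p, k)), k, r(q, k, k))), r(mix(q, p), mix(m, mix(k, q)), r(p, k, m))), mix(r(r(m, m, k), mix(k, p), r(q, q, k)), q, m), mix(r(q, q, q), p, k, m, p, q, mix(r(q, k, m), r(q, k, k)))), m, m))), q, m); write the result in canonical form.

Canonical form:  r(mix(k, p, r(r(r(r(mix(k, m, p), m, mix(k, p, q)), r(mix(m, p), m, mix(k, p, r(q, k, k), r(q, p, k))), r(mix(p, q), mix(k, m, q), r(p, k, m))), mix(m, q, r(r(m, m, k), mix(k, p), r(q, q, k))), mix(k, m, p, q, r(q, k, k), r(q, k, m), r(q, q, q))), m, m)), q, m)
Match R2:  consume k, r(q, k, k), r(q, p, k);  y := q, z := p
The extension variable absorbs all remaining arguments, so the whole application is rewritten.
New term:  r(mix(k, p, r(r(r(r(mix(k, m, p), m, mix(k, p, q)), r(mix(m, p), m, p), r(mix(p, q), mix(k, m, q), r(p, k, m))), mix(m, q, r(r(m, m, k), mix(k, p), r(q, q, k))), mix(k, m, p, q, r(q, k, k), r(q, k, m), r(q, q, q))), m, m)), q, m)

Answer: r(mix(k, p, r(r(r(r(mix(k, m, p), m, mix(k, p, q)), r(mix(m, p), m, p), r(mix(p, q), mix(k, m, q), r(p, k, m))), mix(m, q, r(r(m, m, k), mix(k, p), r(q, q, k))), mix(k, m, p, q, r(q, k, k), r(q, k, m), r(q, q, q))), m, m)), q, m)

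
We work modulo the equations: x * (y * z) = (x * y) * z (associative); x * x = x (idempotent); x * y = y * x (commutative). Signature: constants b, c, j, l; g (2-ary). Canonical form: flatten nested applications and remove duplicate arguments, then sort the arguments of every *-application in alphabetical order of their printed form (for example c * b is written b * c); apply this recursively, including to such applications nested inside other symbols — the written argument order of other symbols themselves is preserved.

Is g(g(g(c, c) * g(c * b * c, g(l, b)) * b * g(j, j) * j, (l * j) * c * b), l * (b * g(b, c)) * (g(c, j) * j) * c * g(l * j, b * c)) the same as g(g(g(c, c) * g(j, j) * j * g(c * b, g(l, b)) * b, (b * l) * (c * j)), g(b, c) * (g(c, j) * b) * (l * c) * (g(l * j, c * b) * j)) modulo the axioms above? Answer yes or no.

Left:  g(g(g(c, c) * g(c * b * c, g(l, b)) * b * g(j, j) * j, (l * j) * c * b), l * (b * g(b, c)) * (g(c, j) * j) * c * g(l * j, b * c))
  Work inside:  l * (b * g(b, c)) * (g(c, j) * j) * c * g(l * j, b * c)
  Merge nested applications:  l * b * g(b, c) * g(c, j) * j * c * g(l * j, b * c)
  Simplify inside:  g(l * j, b * c)  →  g(j * l, b * c)
  Order the arguments:  b * c * g(b, c) * g(c, j) * g(j * l, b * c) * j * l
  Rebuild:  g(g(b * g(b * c, g(l, b)) * g(c, c) * g(j, j) * j, b * c * j * l), b * c * g(b, c) * g(c, j) * g(j * l, b * c) * j * l)
Right:  g(g(g(c, c) * g(j, j) * j * g(c * b, g(l, b)) * b, (b * l) * (c * j)), g(b, c) * (g(c, j) * b) * (l * c) * (g(l * j, c * b) * j))
  Focus inside:  g(b, c) * (g(c, j) * b) * (l * c) * (g(l * j, c * b) * j)
  Un-nest:  g(b, c) * g(c, j) * b * l * c * g(l * j, c * b) * j
  Simplify inside:  g(l * j, c * b)  →  g(j * l, b * c)
  Order the arguments:  b * c * g(b, c) * g(c, j) * g(j * l, b * c) * j * l
  Reassemble:  g(g(b * g(b * c, g(l, b)) * g(c, c) * g(j, j) * j, b * c * j * l), b * c * g(b, c) * g(c, j) * g(j * l, b * c) * j * l)

Answer: yes — both canonical forms are g(g(b * g(b * c, g(l, b)) * g(c, c) * g(j, j) * j, b * c * j * l), b * c * g(b, c) * g(c, j) * g(j * l, b * c) * j * l)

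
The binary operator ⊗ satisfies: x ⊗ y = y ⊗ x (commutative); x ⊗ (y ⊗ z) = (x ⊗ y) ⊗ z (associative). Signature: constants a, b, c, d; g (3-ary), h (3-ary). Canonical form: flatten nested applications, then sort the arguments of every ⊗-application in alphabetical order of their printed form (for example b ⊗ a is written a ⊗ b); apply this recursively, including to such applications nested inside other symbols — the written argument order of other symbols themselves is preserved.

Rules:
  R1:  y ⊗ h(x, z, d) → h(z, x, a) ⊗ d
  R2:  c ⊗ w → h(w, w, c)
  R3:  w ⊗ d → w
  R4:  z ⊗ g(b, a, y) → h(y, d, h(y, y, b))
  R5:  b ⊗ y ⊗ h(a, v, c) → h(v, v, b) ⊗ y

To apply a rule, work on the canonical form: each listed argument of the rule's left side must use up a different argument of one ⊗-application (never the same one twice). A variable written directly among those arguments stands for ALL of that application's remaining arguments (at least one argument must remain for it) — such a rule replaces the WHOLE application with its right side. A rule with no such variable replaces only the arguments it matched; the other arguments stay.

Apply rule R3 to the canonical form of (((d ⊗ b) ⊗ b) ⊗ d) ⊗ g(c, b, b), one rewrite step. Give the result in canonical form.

Answer: b ⊗ b ⊗ d ⊗ g(c, b, b)

Derivation:
Canonical form:  b ⊗ b ⊗ d ⊗ d ⊗ g(c, b, b)
Apply R3:  consuming d;  w := b ⊗ b ⊗ d ⊗ g(c, b, b)
The variable takes the whole remainder — replace the entire application.
New term:  b ⊗ b ⊗ d ⊗ g(c, b, b)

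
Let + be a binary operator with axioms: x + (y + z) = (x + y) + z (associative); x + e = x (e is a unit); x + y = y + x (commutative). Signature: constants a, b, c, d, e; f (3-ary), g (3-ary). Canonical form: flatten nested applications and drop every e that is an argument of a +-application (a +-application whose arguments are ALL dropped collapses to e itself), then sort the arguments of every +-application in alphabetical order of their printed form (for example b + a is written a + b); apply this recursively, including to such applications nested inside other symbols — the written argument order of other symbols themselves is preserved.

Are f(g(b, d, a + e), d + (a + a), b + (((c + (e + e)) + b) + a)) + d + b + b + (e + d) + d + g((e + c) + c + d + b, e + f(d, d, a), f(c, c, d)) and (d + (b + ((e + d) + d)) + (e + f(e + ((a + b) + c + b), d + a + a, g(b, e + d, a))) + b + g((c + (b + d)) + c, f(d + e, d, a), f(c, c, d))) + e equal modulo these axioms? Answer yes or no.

Left:  f(g(b, d, a + e), d + (a + a), b + (((c + (e + e)) + b) + a)) + d + b + b + (e + d) + d + g((e + c) + c + d + b, e + f(d, d, a), f(c, c, d))
  Un-nest:  f(g(b, d, a + e), d + (a + a), b + (((c + (e + e)) + b) + a)) + d + b + b + e + d + d + g((e + c) + c + d + b, e + f(d, d, a), f(c, c, d))
  Inside:  f(g(b, d, a + e), d + (a + a), b + (((c + (e + e)) + b) + a))  →  f(g(b, d, a), a + a + d, a + b + b + c)
  Inside:  g((e + c) + c + d + b, e + f(d, d, a), f(c, c, d))  →  g(b + c + c + d, f(d, d, a), f(c, c, d))
  Unit:  drop e
  Order the arguments:  b + b + d + d + d + f(g(b, d, a), a + a + d, a + b + b + c) + g(b + c + c + d, f(d, d, a), f(c, c, d))
Right:  (d + (b + ((e + d) + d)) + (e + f(e + ((a + b) + c + b), d + a + a, g(b, e + d, a))) + b + g((c + (b + d)) + c, f(d + e, d, a), f(c, c, d))) + e
  Merge nested applications:  d + b + e + d + d + e + f(e + ((a + b) + c + b), d + a + a, g(b, e + d, a)) + b + g((c + (b + d)) + c, f(d + e, d, a), f(c, c, d)) + e
  Inside:  f(e + ((a + b) + c + b), d + a + a, g(b, e + d, a))  →  f(a + b + b + c, a + a + d, g(b, d, a))
  Canonicalize subterm:  g((c + (b + d)) + c, f(d + e, d, a), f(c, c, d))  →  g(b + c + c + d, f(d, d, a), f(c, c, d))
  Unit:  drop e (×3)
  Sort:  b + b + d + d + d + f(a + b + b + c, a + a + d, g(b, d, a)) + g(b + c + c + d, f(d, d, a), f(c, c, d))

Answer: no — b + b + d + d + d + f(g(b, d, a), a + a + d, a + b + b + c) + g(b + c + c + d, f(d, d, a), f(c, c, d)) vs b + b + d + d + d + f(a + b + b + c, a + a + d, g(b, d, a)) + g(b + c + c + d, f(d, d, a), f(c, c, d))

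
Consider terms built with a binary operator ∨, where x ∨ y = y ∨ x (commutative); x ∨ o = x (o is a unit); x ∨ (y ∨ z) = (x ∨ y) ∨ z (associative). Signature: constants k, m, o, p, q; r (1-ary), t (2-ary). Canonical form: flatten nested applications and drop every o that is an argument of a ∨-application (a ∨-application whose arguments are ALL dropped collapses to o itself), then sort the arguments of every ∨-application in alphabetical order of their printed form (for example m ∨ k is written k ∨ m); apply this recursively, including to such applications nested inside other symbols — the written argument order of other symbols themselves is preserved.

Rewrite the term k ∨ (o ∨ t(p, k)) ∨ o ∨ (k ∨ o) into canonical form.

Answer: k ∨ k ∨ t(p, k)

Derivation:
Flatten:  k ∨ o ∨ t(p, k) ∨ o ∨ k ∨ o
Unit:  drop o (×3)
Order the arguments:  k ∨ k ∨ t(p, k)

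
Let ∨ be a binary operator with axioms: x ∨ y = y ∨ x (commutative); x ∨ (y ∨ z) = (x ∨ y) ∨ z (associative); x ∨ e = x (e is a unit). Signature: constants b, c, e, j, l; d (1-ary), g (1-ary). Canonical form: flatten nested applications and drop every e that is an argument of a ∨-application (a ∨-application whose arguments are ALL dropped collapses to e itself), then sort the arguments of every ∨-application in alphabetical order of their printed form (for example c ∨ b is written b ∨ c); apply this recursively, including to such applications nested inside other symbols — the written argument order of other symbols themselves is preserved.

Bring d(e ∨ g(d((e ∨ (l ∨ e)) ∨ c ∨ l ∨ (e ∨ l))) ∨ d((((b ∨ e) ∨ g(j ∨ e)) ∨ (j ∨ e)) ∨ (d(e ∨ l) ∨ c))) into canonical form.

Work inside:  e ∨ g(d((e ∨ (l ∨ e)) ∨ c ∨ l ∨ (e ∨ l))) ∨ d((((b ∨ e) ∨ g(j ∨ e)) ∨ (j ∨ e)) ∨ (d(e ∨ l) ∨ c))
Canonicalize subterm:  g(d((e ∨ (l ∨ e)) ∨ c ∨ l ∨ (e ∨ l)))  →  g(d(c ∨ l ∨ l ∨ l))
Simplify inside:  d((((b ∨ e) ∨ g(j ∨ e)) ∨ (j ∨ e)) ∨ (d(e ∨ l) ∨ c))  →  d(b ∨ c ∨ d(l) ∨ g(j) ∨ j)
Units out:  drop e
Sort arguments:  d(b ∨ c ∨ d(l) ∨ g(j) ∨ j) ∨ g(d(c ∨ l ∨ l ∨ l))
Reassemble:  d(d(b ∨ c ∨ d(l) ∨ g(j) ∨ j) ∨ g(d(c ∨ l ∨ l ∨ l)))

Answer: d(d(b ∨ c ∨ d(l) ∨ g(j) ∨ j) ∨ g(d(c ∨ l ∨ l ∨ l)))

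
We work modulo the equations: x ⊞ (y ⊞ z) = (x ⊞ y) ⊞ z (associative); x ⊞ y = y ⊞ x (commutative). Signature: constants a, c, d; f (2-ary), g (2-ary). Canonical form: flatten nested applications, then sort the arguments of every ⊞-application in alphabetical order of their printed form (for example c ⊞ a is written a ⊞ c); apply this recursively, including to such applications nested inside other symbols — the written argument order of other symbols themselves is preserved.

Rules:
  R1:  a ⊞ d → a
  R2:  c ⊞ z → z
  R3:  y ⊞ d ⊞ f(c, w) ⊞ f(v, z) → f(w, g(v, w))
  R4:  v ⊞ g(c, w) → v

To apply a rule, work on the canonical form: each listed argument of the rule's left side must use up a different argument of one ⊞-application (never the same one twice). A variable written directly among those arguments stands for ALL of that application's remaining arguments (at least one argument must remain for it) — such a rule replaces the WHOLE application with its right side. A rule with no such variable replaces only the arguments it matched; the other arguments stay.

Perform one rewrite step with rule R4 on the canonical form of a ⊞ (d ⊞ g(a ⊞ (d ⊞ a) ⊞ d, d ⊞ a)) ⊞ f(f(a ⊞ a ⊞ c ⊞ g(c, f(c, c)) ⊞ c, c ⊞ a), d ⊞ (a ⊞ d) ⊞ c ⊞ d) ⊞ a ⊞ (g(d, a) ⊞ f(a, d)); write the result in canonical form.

Answer: a ⊞ a ⊞ d ⊞ f(a, d) ⊞ f(f(a ⊞ a ⊞ c ⊞ c, a ⊞ c), a ⊞ c ⊞ d ⊞ d ⊞ d) ⊞ g(a ⊞ a ⊞ d ⊞ d, a ⊞ d) ⊞ g(d, a)

Derivation:
Canonical form:  a ⊞ a ⊞ d ⊞ f(a, d) ⊞ f(f(a ⊞ a ⊞ c ⊞ c ⊞ g(c, f(c, c)), a ⊞ c), a ⊞ c ⊞ d ⊞ d ⊞ d) ⊞ g(a ⊞ a ⊞ d ⊞ d, a ⊞ d) ⊞ g(d, a)
Match R4:  consume g(c, f(c, c));  v := a ⊞ a ⊞ c ⊞ c, w := f(c, c)
The variable takes the whole remainder — replace the entire application.
Result:  a ⊞ a ⊞ d ⊞ f(a, d) ⊞ f(f(a ⊞ a ⊞ c ⊞ c, a ⊞ c), a ⊞ c ⊞ d ⊞ d ⊞ d) ⊞ g(a ⊞ a ⊞ d ⊞ d, a ⊞ d) ⊞ g(d, a)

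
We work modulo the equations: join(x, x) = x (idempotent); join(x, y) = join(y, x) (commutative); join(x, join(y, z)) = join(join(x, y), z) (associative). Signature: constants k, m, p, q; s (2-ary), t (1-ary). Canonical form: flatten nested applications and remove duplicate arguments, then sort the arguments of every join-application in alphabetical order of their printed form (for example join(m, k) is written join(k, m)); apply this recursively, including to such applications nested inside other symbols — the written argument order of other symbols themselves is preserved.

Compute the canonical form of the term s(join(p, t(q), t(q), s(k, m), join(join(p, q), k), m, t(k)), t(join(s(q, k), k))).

Focus inside:  join(p, t(q), t(q), s(k, m), join(join(p, q), k), m, t(k))
Merge nested applications:  join(p, t(q), t(q), s(k, m), p, q, k, m, t(k))
Drop duplicates:  drop duplicate t(q), p
Sort arguments:  join(k, m, p, q, s(k, m), t(k), t(q))
Put back:  s(join(k, m, p, q, s(k, m), t(k), t(q)), t(join(k, s(q, k))))

Answer: s(join(k, m, p, q, s(k, m), t(k), t(q)), t(join(k, s(q, k))))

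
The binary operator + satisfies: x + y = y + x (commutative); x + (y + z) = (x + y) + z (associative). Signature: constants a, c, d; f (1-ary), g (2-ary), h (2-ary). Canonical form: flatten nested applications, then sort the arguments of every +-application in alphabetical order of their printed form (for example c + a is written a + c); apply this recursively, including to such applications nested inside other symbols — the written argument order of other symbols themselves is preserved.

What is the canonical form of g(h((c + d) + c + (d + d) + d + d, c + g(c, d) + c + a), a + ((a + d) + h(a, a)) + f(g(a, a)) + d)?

Answer: g(h(c + c + d + d + d + d + d, a + c + c + g(c, d)), a + a + d + d + f(g(a, a)) + h(a, a))

Derivation:
Focus inside:  a + ((a + d) + h(a, a)) + f(g(a, a)) + d
Merge nested applications:  a + a + d + h(a, a) + f(g(a, a)) + d
Order the arguments:  a + a + d + d + f(g(a, a)) + h(a, a)
Put back:  g(h(c + c + d + d + d + d + d, a + c + c + g(c, d)), a + a + d + d + f(g(a, a)) + h(a, a))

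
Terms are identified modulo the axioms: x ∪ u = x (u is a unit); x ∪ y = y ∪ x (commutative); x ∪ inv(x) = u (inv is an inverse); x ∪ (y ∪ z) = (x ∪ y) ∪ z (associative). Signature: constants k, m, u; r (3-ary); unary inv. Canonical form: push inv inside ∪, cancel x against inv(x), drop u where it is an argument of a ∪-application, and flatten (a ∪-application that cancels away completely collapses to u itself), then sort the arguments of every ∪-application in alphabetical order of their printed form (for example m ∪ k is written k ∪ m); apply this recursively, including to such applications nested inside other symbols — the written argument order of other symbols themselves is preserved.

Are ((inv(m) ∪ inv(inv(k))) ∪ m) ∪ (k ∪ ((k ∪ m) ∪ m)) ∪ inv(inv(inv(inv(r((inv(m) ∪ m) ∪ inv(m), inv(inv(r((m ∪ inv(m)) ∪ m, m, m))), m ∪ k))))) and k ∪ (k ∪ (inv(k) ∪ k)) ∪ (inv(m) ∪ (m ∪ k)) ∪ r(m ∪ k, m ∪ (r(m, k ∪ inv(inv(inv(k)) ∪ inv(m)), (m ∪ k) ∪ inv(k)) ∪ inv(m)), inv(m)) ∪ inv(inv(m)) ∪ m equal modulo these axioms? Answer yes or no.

Answer: no — k ∪ k ∪ k ∪ m ∪ m ∪ r(inv(m), r(m, m, m), k ∪ m) vs k ∪ k ∪ k ∪ m ∪ m ∪ r(k ∪ m, r(m, m, m), inv(m))

Derivation:
Left:  ((inv(m) ∪ inv(inv(k))) ∪ m) ∪ (k ∪ ((k ∪ m) ∪ m)) ∪ inv(inv(inv(inv(r((inv(m) ∪ m) ∪ inv(m), inv(inv(r((m ∪ inv(m)) ∪ m, m, m))), m ∪ k)))))
  Push inv inside:  distribute inv over ∪ and collapse double inv
  Collect terms:  m ∪ m ∪ k ∪ k ∪ k ∪ r(inv(m), r(m, m, m), k ∪ m)
  Sort arguments:  k ∪ k ∪ k ∪ m ∪ m ∪ r(inv(m), r(m, m, m), k ∪ m)
Right:  k ∪ (k ∪ (inv(k) ∪ k)) ∪ (inv(m) ∪ (m ∪ k)) ∪ r(m ∪ k, m ∪ (r(m, k ∪ inv(inv(inv(k)) ∪ inv(m)), (m ∪ k) ∪ inv(k)) ∪ inv(m)), inv(m)) ∪ inv(inv(m)) ∪ m
  Push inv inside:  distribute inv over ∪ and collapse double inv
  Collect:  k ∪ k ∪ k ∪ m ∪ m ∪ r(k ∪ m, r(m, m, m), inv(m))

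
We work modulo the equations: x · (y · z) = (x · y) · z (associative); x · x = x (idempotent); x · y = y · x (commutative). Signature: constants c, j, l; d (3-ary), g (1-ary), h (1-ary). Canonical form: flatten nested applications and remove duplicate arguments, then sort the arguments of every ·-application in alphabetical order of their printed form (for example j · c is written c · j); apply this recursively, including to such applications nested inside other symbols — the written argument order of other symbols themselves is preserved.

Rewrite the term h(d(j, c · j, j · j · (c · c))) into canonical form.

Answer: h(d(j, c · j, c · j))

Derivation:
Focus inside:  j · j · (c · c)
Flatten:  j · j · c · c
Idempotence:  drop duplicate j, c
Order the arguments:  c · j
Reassemble:  h(d(j, c · j, c · j))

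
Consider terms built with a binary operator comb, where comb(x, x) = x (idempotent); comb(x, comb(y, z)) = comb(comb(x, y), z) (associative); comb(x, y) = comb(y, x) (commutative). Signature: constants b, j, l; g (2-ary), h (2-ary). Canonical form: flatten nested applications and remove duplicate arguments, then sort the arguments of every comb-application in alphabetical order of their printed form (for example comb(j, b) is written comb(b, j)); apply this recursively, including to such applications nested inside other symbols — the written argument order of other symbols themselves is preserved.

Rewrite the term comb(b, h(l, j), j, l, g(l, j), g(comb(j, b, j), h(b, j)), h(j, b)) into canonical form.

Answer: comb(b, g(comb(b, j), h(b, j)), g(l, j), h(j, b), h(l, j), j, l)

Derivation:
Simplify inside:  g(comb(j, b, j), h(b, j))  →  g(comb(b, j), h(b, j))
Sort:  comb(b, g(comb(b, j), h(b, j)), g(l, j), h(j, b), h(l, j), j, l)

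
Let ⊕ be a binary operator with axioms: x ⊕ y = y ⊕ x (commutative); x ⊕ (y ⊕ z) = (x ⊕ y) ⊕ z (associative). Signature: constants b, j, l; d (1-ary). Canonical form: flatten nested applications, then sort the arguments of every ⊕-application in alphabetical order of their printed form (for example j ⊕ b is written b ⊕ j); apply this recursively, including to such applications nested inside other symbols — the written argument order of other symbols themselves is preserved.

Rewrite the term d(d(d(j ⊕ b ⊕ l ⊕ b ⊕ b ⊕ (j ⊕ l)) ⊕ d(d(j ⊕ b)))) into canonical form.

Answer: d(d(d(b ⊕ b ⊕ b ⊕ j ⊕ j ⊕ l ⊕ l) ⊕ d(d(b ⊕ j))))

Derivation:
Work inside:  d(j ⊕ b ⊕ l ⊕ b ⊕ b ⊕ (j ⊕ l)) ⊕ d(d(j ⊕ b))
Inside:  d(j ⊕ b ⊕ l ⊕ b ⊕ b ⊕ (j ⊕ l))  →  d(b ⊕ b ⊕ b ⊕ j ⊕ j ⊕ l ⊕ l)
Inside:  d(d(j ⊕ b))  →  d(d(b ⊕ j))
Sort arguments:  d(b ⊕ b ⊕ b ⊕ j ⊕ j ⊕ l ⊕ l) ⊕ d(d(b ⊕ j))
Rebuild:  d(d(d(b ⊕ b ⊕ b ⊕ j ⊕ j ⊕ l ⊕ l) ⊕ d(d(b ⊕ j))))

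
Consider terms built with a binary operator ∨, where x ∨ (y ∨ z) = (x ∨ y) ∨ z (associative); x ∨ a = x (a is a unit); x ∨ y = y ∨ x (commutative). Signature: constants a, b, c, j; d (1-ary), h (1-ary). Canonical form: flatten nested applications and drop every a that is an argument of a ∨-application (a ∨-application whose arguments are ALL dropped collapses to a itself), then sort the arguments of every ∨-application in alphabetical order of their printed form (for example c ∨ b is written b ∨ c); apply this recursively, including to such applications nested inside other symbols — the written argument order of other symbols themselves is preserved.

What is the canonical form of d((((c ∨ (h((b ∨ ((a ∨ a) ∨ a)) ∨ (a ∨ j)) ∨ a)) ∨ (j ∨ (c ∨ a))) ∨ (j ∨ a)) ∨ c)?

Descend into:  (((c ∨ (h((b ∨ ((a ∨ a) ∨ a)) ∨ (a ∨ j)) ∨ a)) ∨ (j ∨ (c ∨ a))) ∨ (j ∨ a)) ∨ c
Un-nest:  c ∨ h((b ∨ ((a ∨ a) ∨ a)) ∨ (a ∨ j)) ∨ a ∨ j ∨ c ∨ a ∨ j ∨ a ∨ c
Canonicalize subterm:  h((b ∨ ((a ∨ a) ∨ a)) ∨ (a ∨ j))  →  h(b ∨ j)
Units out:  drop a (×3)
Sort:  c ∨ c ∨ c ∨ h(b ∨ j) ∨ j ∨ j
Reassemble:  d(c ∨ c ∨ c ∨ h(b ∨ j) ∨ j ∨ j)

Answer: d(c ∨ c ∨ c ∨ h(b ∨ j) ∨ j ∨ j)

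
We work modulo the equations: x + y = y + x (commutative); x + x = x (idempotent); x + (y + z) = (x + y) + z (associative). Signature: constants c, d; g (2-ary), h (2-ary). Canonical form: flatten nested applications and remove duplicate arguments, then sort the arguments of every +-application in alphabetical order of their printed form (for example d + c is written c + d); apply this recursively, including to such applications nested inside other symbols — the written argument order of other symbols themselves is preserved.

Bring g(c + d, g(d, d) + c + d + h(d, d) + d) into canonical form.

Focus inside:  g(d, d) + c + d + h(d, d) + d
Drop duplicates:  drop duplicate d
Sort:  c + d + g(d, d) + h(d, d)
Reassemble:  g(c + d, c + d + g(d, d) + h(d, d))

Answer: g(c + d, c + d + g(d, d) + h(d, d))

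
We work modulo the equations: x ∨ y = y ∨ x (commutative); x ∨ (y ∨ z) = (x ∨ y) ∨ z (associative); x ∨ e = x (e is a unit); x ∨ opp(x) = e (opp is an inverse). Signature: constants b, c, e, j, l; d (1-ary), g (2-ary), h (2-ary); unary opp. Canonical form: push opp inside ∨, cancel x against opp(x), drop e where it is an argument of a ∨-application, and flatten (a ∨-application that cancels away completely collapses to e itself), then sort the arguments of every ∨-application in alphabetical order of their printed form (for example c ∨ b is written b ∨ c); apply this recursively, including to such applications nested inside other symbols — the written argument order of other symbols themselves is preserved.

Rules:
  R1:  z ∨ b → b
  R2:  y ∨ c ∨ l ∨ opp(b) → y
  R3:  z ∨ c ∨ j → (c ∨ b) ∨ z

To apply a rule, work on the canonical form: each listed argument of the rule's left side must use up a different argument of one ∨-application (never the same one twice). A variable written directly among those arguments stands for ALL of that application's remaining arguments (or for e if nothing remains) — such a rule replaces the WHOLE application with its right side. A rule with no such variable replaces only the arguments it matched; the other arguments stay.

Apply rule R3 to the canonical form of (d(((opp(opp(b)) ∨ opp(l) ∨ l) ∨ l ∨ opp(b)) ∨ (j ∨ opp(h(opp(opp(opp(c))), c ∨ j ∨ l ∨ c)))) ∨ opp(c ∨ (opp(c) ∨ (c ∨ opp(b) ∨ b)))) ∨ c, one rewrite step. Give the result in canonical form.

Canonical form:  d(j ∨ l ∨ opp(h(opp(c), c ∨ c ∨ j ∨ l)))
Apply R3:  consuming c, j;  z := c ∨ l
The variable takes the whole remainder — replace the entire application.
Giving:  d(j ∨ l ∨ opp(h(opp(c), b ∨ c ∨ c ∨ l)))

Answer: d(j ∨ l ∨ opp(h(opp(c), b ∨ c ∨ c ∨ l)))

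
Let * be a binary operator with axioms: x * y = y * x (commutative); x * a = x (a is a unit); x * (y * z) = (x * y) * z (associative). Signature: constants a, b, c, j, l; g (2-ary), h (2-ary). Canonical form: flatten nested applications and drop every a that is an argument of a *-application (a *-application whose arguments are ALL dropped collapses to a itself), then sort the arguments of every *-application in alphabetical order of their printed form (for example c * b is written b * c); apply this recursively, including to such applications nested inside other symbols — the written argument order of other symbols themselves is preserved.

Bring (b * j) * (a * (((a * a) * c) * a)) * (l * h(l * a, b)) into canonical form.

Flatten:  b * j * a * a * a * c * a * l * h(l * a, b)
Canonicalize subterm:  h(l * a, b)  →  h(l, b)
Unit:  drop a (×4)
Sort arguments:  b * c * h(l, b) * j * l

Answer: b * c * h(l, b) * j * l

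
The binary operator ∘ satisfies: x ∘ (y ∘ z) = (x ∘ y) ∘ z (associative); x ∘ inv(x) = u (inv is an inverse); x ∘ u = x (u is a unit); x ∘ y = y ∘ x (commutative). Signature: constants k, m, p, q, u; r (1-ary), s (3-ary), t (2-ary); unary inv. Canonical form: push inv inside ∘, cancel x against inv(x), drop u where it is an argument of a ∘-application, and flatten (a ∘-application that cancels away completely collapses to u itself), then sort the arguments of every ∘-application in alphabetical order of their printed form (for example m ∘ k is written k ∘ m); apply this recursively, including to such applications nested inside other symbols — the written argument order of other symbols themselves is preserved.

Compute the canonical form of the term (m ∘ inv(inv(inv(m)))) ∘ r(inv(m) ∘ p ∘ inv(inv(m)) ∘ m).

Answer: r(m ∘ p)

Derivation:
Push inv inside:  distribute inv over ∘ and collapse double inv
Cancel:  m cancels
Collect terms:  r(m ∘ p)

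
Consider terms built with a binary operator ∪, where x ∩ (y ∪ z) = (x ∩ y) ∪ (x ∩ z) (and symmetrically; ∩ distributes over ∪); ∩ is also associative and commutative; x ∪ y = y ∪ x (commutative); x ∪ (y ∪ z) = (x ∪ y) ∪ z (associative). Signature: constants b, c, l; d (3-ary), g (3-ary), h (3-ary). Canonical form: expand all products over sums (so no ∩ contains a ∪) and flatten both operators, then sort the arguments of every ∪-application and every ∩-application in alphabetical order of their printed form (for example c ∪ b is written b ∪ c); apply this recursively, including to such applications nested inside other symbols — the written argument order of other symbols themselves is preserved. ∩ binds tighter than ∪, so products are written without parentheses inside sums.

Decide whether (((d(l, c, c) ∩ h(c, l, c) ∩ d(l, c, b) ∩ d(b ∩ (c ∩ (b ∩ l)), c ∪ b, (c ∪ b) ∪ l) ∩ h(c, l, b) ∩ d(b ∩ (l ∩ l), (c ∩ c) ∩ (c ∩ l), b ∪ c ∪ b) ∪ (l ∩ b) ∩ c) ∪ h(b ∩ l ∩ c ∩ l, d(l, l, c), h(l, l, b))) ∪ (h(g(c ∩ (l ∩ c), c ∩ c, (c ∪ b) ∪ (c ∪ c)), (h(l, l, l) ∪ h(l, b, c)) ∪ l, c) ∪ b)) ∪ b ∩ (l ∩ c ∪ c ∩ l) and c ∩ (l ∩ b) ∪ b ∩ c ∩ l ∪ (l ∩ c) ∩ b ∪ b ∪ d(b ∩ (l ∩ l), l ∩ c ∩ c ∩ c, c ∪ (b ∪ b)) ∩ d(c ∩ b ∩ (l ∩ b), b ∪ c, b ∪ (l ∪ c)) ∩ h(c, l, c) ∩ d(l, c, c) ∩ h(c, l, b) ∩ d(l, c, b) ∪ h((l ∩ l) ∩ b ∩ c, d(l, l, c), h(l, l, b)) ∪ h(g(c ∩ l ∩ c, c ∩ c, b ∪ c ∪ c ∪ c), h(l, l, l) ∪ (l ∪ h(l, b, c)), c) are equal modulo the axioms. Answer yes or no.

Answer: yes — both canonical forms are b ∪ b ∩ c ∩ l ∪ b ∩ c ∩ l ∪ b ∩ c ∩ l ∪ d(b ∩ b ∩ c ∩ l, b ∪ c, b ∪ c ∪ l) ∩ d(b ∩ l ∩ l, c ∩ c ∩ c ∩ l, b ∪ b ∪ c) ∩ d(l, c, b) ∩ d(l, c, c) ∩ h(c, l, b) ∩ h(c, l, c) ∪ h(b ∩ c ∩ l ∩ l, d(l, l, c), h(l, l, b)) ∪ h(g(c ∩ c ∩ l, c ∩ c, b ∪ c ∪ c ∪ c), h(l, b, c) ∪ h(l, l, l) ∪ l, c)

Derivation:
Left:  (((d(l, c, c) ∩ h(c, l, c) ∩ d(l, c, b) ∩ d(b ∩ (c ∩ (b ∩ l)), c ∪ b, (c ∪ b) ∪ l) ∩ h(c, l, b) ∩ d(b ∩ (l ∩ l), (c ∩ c) ∩ (c ∩ l), b ∪ c ∪ b) ∪ (l ∩ b) ∩ c) ∪ h(b ∩ l ∩ c ∩ l, d(l, l, c), h(l, l, b))) ∪ (h(g(c ∩ (l ∩ c), c ∩ c, (c ∪ b) ∪ (c ∪ c)), (h(l, l, l) ∪ h(l, b, c)) ∪ l, c) ∪ b)) ∪ b ∩ (l ∩ c ∪ c ∩ l)
  Distribute:  d(b ∩ b ∩ c ∩ l, b ∪ c, b ∪ c ∪ l) ∩ d(b ∩ l ∩ l, c ∩ c ∩ c ∩ l, b ∪ b ∪ c) ∩ d(l, c, b) ∩ d(l, c, c) ∩ h(c, l, b) ∩ h(c, l, c) ∪ b ∩ c ∩ l ∪ h(b ∩ c ∩ l ∩ l, d(l, l, c), h(l, l, b)) ∪ h(g(c ∩ c ∩ l, c ∩ c, b ∪ c ∪ c ∪ c), h(l, b, c) ∪ h(l, l, l) ∪ l, c) ∪ b ∪ b ∩ c ∩ l ∪ b ∩ c ∩ l
  Sort:  b ∪ b ∩ c ∩ l ∪ b ∩ c ∩ l ∪ b ∩ c ∩ l ∪ d(b ∩ b ∩ c ∩ l, b ∪ c, b ∪ c ∪ l) ∩ d(b ∩ l ∩ l, c ∩ c ∩ c ∩ l, b ∪ b ∪ c) ∩ d(l, c, b) ∩ d(l, c, c) ∩ h(c, l, b) ∩ h(c, l, c) ∪ h(b ∩ c ∩ l ∩ l, d(l, l, c), h(l, l, b)) ∪ h(g(c ∩ c ∩ l, c ∩ c, b ∪ c ∪ c ∪ c), h(l, b, c) ∪ h(l, l, l) ∪ l, c)
Right:  c ∩ (l ∩ b) ∪ b ∩ c ∩ l ∪ (l ∩ c) ∩ b ∪ b ∪ d(b ∩ (l ∩ l), l ∩ c ∩ c ∩ c, c ∪ (b ∪ b)) ∩ d(c ∩ b ∩ (l ∩ b), b ∪ c, b ∪ (l ∪ c)) ∩ h(c, l, c) ∩ d(l, c, c) ∩ h(c, l, b) ∩ d(l, c, b) ∪ h((l ∩ l) ∩ b ∩ c, d(l, l, c), h(l, l, b)) ∪ h(g(c ∩ l ∩ c, c ∩ c, b ∪ c ∪ c ∪ c), h(l, l, l) ∪ (l ∪ h(l, b, c)), c)
  Un-nest:  b ∩ c ∩ l ∪ b ∩ c ∩ l ∪ b ∩ c ∩ l ∪ b ∪ d(b ∩ b ∩ c ∩ l, b ∪ c, b ∪ c ∪ l) ∩ d(b ∩ l ∩ l, c ∩ c ∩ c ∩ l, b ∪ b ∪ c) ∩ d(l, c, b) ∩ d(l, c, c) ∩ h(c, l, b) ∩ h(c, l, c) ∪ h(b ∩ c ∩ l ∩ l, d(l, l, c), h(l, l, b)) ∪ h(g(c ∩ c ∩ l, c ∩ c, b ∪ c ∪ c ∪ c), h(l, b, c) ∪ h(l, l, l) ∪ l, c)
  Order the arguments:  b ∪ b ∩ c ∩ l ∪ b ∩ c ∩ l ∪ b ∩ c ∩ l ∪ d(b ∩ b ∩ c ∩ l, b ∪ c, b ∪ c ∪ l) ∩ d(b ∩ l ∩ l, c ∩ c ∩ c ∩ l, b ∪ b ∪ c) ∩ d(l, c, b) ∩ d(l, c, c) ∩ h(c, l, b) ∩ h(c, l, c) ∪ h(b ∩ c ∩ l ∩ l, d(l, l, c), h(l, l, b)) ∪ h(g(c ∩ c ∩ l, c ∩ c, b ∪ c ∪ c ∪ c), h(l, b, c) ∪ h(l, l, l) ∪ l, c)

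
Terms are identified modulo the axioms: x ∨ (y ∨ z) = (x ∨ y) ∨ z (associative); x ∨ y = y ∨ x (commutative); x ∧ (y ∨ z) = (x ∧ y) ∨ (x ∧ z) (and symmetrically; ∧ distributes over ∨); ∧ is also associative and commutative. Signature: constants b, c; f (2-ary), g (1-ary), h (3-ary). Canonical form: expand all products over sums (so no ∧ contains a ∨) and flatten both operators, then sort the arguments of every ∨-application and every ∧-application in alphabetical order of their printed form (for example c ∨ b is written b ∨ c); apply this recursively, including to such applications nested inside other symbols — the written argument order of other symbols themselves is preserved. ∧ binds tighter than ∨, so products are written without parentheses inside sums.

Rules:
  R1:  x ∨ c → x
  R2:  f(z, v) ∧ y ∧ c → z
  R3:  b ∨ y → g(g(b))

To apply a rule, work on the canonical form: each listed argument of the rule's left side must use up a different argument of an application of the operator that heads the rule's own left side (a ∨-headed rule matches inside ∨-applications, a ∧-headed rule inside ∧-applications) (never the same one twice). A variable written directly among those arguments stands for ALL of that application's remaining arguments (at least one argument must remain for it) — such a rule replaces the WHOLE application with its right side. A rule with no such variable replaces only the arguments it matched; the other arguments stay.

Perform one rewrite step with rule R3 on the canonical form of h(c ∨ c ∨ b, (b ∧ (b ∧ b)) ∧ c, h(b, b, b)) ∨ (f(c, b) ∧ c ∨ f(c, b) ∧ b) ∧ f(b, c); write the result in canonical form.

Answer: b ∧ f(b, c) ∧ f(c, b) ∨ c ∧ f(b, c) ∧ f(c, b) ∨ h(g(g(b)), b ∧ b ∧ b ∧ c, h(b, b, b))

Derivation:
Canonical form:  b ∧ f(b, c) ∧ f(c, b) ∨ c ∧ f(b, c) ∧ f(c, b) ∨ h(b ∨ c ∨ c, b ∧ b ∧ b ∧ c, h(b, b, b))
Apply R3:  consuming b;  y := c ∨ c
The variable takes the whole remainder — replace the entire application.
Giving:  b ∧ f(b, c) ∧ f(c, b) ∨ c ∧ f(b, c) ∧ f(c, b) ∨ h(g(g(b)), b ∧ b ∧ b ∧ c, h(b, b, b))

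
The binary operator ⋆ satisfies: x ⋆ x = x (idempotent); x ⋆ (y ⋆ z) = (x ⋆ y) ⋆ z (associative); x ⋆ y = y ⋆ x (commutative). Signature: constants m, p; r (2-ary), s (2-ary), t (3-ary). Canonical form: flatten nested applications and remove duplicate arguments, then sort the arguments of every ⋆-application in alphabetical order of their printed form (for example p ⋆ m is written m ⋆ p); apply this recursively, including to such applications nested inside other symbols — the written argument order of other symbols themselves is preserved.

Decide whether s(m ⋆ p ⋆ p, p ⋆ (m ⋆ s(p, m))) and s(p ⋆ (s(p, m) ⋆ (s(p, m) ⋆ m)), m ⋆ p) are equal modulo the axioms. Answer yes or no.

Left:  s(m ⋆ p ⋆ p, p ⋆ (m ⋆ s(p, m)))
  Descend into:  p ⋆ (m ⋆ s(p, m))
  Un-nest:  p ⋆ m ⋆ s(p, m)
  Sort arguments:  m ⋆ p ⋆ s(p, m)
  Rebuild:  s(m ⋆ p, m ⋆ p ⋆ s(p, m))
Right:  s(p ⋆ (s(p, m) ⋆ (s(p, m) ⋆ m)), m ⋆ p)
  Work inside:  p ⋆ (s(p, m) ⋆ (s(p, m) ⋆ m))
  Un-nest:  p ⋆ s(p, m) ⋆ s(p, m) ⋆ m
  Idempotence:  drop duplicate s(p, m)
  Order the arguments:  m ⋆ p ⋆ s(p, m)
  Put back:  s(m ⋆ p ⋆ s(p, m), m ⋆ p)

Answer: no — s(m ⋆ p, m ⋆ p ⋆ s(p, m)) vs s(m ⋆ p ⋆ s(p, m), m ⋆ p)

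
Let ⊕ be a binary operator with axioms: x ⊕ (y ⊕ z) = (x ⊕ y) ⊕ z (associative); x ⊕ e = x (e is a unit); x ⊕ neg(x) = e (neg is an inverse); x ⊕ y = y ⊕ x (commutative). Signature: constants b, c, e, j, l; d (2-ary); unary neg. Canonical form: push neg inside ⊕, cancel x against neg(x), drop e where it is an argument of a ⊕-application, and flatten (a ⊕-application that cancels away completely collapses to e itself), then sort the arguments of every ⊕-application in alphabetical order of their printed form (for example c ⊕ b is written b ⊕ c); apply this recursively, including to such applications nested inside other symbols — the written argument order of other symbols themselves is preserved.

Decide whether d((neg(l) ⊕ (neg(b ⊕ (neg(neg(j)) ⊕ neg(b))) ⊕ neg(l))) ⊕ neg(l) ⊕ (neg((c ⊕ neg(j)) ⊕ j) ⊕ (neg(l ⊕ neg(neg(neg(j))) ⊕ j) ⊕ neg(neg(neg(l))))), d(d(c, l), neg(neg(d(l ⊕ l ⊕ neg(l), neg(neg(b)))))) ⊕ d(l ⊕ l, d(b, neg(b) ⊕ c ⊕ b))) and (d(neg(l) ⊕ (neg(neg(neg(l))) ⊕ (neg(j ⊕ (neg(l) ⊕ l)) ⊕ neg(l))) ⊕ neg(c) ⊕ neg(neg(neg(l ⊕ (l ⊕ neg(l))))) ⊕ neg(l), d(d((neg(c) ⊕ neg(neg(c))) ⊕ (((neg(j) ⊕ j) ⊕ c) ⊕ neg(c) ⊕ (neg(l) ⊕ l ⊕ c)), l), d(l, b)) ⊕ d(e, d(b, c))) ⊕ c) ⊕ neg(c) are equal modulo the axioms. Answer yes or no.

Left:  d((neg(l) ⊕ (neg(b ⊕ (neg(neg(j)) ⊕ neg(b))) ⊕ neg(l))) ⊕ neg(l) ⊕ (neg((c ⊕ neg(j)) ⊕ j) ⊕ (neg(l ⊕ neg(neg(neg(j))) ⊕ j) ⊕ neg(neg(neg(l))))), d(d(c, l), neg(neg(d(l ⊕ l ⊕ neg(l), neg(neg(b)))))) ⊕ d(l ⊕ l, d(b, neg(b) ⊕ c ⊕ b)))
  Work inside:  (neg(l) ⊕ (neg(b ⊕ (neg(neg(j)) ⊕ neg(b))) ⊕ neg(l))) ⊕ neg(l) ⊕ (neg((c ⊕ neg(j)) ⊕ j) ⊕ (neg(l ⊕ neg(neg(neg(j))) ⊕ j) ⊕ neg(neg(neg(l)))))
  Push neg inside:  distribute neg over ⊕ and collapse double neg
  Cancel inverse pairs:  b cancels
  Collect:  neg(l) ⊕ neg(l) ⊕ neg(l) ⊕ neg(l) ⊕ neg(l) ⊕ neg(j) ⊕ neg(c)
  Order the arguments:  neg(c) ⊕ neg(j) ⊕ neg(l) ⊕ neg(l) ⊕ neg(l) ⊕ neg(l) ⊕ neg(l)
  Put back:  d(neg(c) ⊕ neg(j) ⊕ neg(l) ⊕ neg(l) ⊕ neg(l) ⊕ neg(l) ⊕ neg(l), d(d(c, l), d(l, b)) ⊕ d(l ⊕ l, d(b, c)))
Right:  (d(neg(l) ⊕ (neg(neg(neg(l))) ⊕ (neg(j ⊕ (neg(l) ⊕ l)) ⊕ neg(l))) ⊕ neg(c) ⊕ neg(neg(neg(l ⊕ (l ⊕ neg(l))))) ⊕ neg(l), d(d((neg(c) ⊕ neg(neg(c))) ⊕ (((neg(j) ⊕ j) ⊕ c) ⊕ neg(c) ⊕ (neg(l) ⊕ l ⊕ c)), l), d(l, b)) ⊕ d(e, d(b, c))) ⊕ c) ⊕ neg(c)
  Push neg inside:  distribute neg over ⊕ and collapse double neg
  Cancel:  c cancels
  Collect:  d(neg(c) ⊕ neg(j) ⊕ neg(l) ⊕ neg(l) ⊕ neg(l) ⊕ neg(l) ⊕ neg(l), d(d(c, l), d(l, b)) ⊕ d(e, d(b, c)))

Answer: no — d(neg(c) ⊕ neg(j) ⊕ neg(l) ⊕ neg(l) ⊕ neg(l) ⊕ neg(l) ⊕ neg(l), d(d(c, l), d(l, b)) ⊕ d(l ⊕ l, d(b, c))) vs d(neg(c) ⊕ neg(j) ⊕ neg(l) ⊕ neg(l) ⊕ neg(l) ⊕ neg(l) ⊕ neg(l), d(d(c, l), d(l, b)) ⊕ d(e, d(b, c)))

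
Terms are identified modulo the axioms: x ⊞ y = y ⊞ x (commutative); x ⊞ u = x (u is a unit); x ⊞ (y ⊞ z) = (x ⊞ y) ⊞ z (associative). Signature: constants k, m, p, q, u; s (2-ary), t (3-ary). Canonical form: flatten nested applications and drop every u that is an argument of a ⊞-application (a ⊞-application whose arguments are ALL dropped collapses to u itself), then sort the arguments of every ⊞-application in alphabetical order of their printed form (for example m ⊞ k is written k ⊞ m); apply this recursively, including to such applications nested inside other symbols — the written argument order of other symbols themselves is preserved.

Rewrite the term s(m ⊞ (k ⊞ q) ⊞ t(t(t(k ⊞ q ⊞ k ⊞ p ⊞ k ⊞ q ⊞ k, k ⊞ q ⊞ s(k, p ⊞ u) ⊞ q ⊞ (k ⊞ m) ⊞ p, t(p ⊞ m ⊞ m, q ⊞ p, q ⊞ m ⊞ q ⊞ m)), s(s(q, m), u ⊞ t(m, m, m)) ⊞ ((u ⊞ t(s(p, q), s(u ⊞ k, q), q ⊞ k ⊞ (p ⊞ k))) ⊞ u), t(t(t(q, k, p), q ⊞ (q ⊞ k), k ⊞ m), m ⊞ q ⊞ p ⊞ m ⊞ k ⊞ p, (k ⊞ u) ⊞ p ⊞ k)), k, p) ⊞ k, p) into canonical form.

Descend into:  m ⊞ (k ⊞ q) ⊞ t(t(t(k ⊞ q ⊞ k ⊞ p ⊞ k ⊞ q ⊞ k, k ⊞ q ⊞ s(k, p ⊞ u) ⊞ q ⊞ (k ⊞ m) ⊞ p, t(p ⊞ m ⊞ m, q ⊞ p, q ⊞ m ⊞ q ⊞ m)), s(s(q, m), u ⊞ t(m, m, m)) ⊞ ((u ⊞ t(s(p, q), s(u ⊞ k, q), q ⊞ k ⊞ (p ⊞ k))) ⊞ u), t(t(t(q, k, p), q ⊞ (q ⊞ k), k ⊞ m), m ⊞ q ⊞ p ⊞ m ⊞ k ⊞ p, (k ⊞ u) ⊞ p ⊞ k)), k, p) ⊞ k
Merge nested applications:  m ⊞ k ⊞ q ⊞ t(t(t(k ⊞ q ⊞ k ⊞ p ⊞ k ⊞ q ⊞ k, k ⊞ q ⊞ s(k, p ⊞ u) ⊞ q ⊞ (k ⊞ m) ⊞ p, t(p ⊞ m ⊞ m, q ⊞ p, q ⊞ m ⊞ q ⊞ m)), s(s(q, m), u ⊞ t(m, m, m)) ⊞ ((u ⊞ t(s(p, q), s(u ⊞ k, q), q ⊞ k ⊞ (p ⊞ k))) ⊞ u), t(t(t(q, k, p), q ⊞ (q ⊞ k), k ⊞ m), m ⊞ q ⊞ p ⊞ m ⊞ k ⊞ p, (k ⊞ u) ⊞ p ⊞ k)), k, p) ⊞ k
Canonicalize subterm:  t(t(t(k ⊞ q ⊞ k ⊞ p ⊞ k ⊞ q ⊞ k, k ⊞ q ⊞ s(k, p ⊞ u) ⊞ q ⊞ (k ⊞ m) ⊞ p, t(p ⊞ m ⊞ m, q ⊞ p, q ⊞ m ⊞ q ⊞ m)), s(s(q, m), u ⊞ t(m, m, m)) ⊞ ((u ⊞ t(s(p, q), s(u ⊞ k, q), q ⊞ k ⊞ (p ⊞ k))) ⊞ u), t(t(t(q, k, p), q ⊞ (q ⊞ k), k ⊞ m), m ⊞ q ⊞ p ⊞ m ⊞ k ⊞ p, (k ⊞ u) ⊞ p ⊞ k)), k, p)  →  t(t(t(k ⊞ k ⊞ k ⊞ k ⊞ p ⊞ q ⊞ q, k ⊞ k ⊞ m ⊞ p ⊞ q ⊞ q ⊞ s(k, p), t(m ⊞ m ⊞ p, p ⊞ q, m ⊞ m ⊞ q ⊞ q)), s(s(q, m), t(m, m, m)) ⊞ t(s(p, q), s(k, q), k ⊞ k ⊞ p ⊞ q), t(t(t(q, k, p), k ⊞ q ⊞ q, k ⊞ m), k ⊞ m ⊞ m ⊞ p ⊞ p ⊞ q, k ⊞ k ⊞ p)), k, p)
Sort:  k ⊞ k ⊞ m ⊞ q ⊞ t(t(t(k ⊞ k ⊞ k ⊞ k ⊞ p ⊞ q ⊞ q, k ⊞ k ⊞ m ⊞ p ⊞ q ⊞ q ⊞ s(k, p), t(m ⊞ m ⊞ p, p ⊞ q, m ⊞ m ⊞ q ⊞ q)), s(s(q, m), t(m, m, m)) ⊞ t(s(p, q), s(k, q), k ⊞ k ⊞ p ⊞ q), t(t(t(q, k, p), k ⊞ q ⊞ q, k ⊞ m), k ⊞ m ⊞ m ⊞ p ⊞ p ⊞ q, k ⊞ k ⊞ p)), k, p)
Put back:  s(k ⊞ k ⊞ m ⊞ q ⊞ t(t(t(k ⊞ k ⊞ k ⊞ k ⊞ p ⊞ q ⊞ q, k ⊞ k ⊞ m ⊞ p ⊞ q ⊞ q ⊞ s(k, p), t(m ⊞ m ⊞ p, p ⊞ q, m ⊞ m ⊞ q ⊞ q)), s(s(q, m), t(m, m, m)) ⊞ t(s(p, q), s(k, q), k ⊞ k ⊞ p ⊞ q), t(t(t(q, k, p), k ⊞ q ⊞ q, k ⊞ m), k ⊞ m ⊞ m ⊞ p ⊞ p ⊞ q, k ⊞ k ⊞ p)), k, p), p)

Answer: s(k ⊞ k ⊞ m ⊞ q ⊞ t(t(t(k ⊞ k ⊞ k ⊞ k ⊞ p ⊞ q ⊞ q, k ⊞ k ⊞ m ⊞ p ⊞ q ⊞ q ⊞ s(k, p), t(m ⊞ m ⊞ p, p ⊞ q, m ⊞ m ⊞ q ⊞ q)), s(s(q, m), t(m, m, m)) ⊞ t(s(p, q), s(k, q), k ⊞ k ⊞ p ⊞ q), t(t(t(q, k, p), k ⊞ q ⊞ q, k ⊞ m), k ⊞ m ⊞ m ⊞ p ⊞ p ⊞ q, k ⊞ k ⊞ p)), k, p), p)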